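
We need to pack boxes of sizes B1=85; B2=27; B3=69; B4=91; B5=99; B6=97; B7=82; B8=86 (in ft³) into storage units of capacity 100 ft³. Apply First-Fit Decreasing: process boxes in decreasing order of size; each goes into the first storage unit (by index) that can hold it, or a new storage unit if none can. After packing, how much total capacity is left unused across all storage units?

64

Sorted descending: 99, 97, 91, 86, 85, 82, 69, 27.
Put 99 ft³ in storage unit 1; 1 ft³ remain.
Put 97 ft³ in storage unit 2; 3 ft³ remain.
Put 91 ft³ in storage unit 3; 9 ft³ remain.
Put 86 ft³ in storage unit 4; 14 ft³ remain.
Put 85 ft³ in storage unit 5; 15 ft³ remain.
Put 82 ft³ in storage unit 6; 18 ft³ remain.
Put 69 ft³ in storage unit 7; 31 ft³ remain.
Put 27 ft³ in storage unit 7; 4 ft³ remain.
7 storage units × 100 ft³ = 700 ft³; used 636 ft³; unused 64 ft³.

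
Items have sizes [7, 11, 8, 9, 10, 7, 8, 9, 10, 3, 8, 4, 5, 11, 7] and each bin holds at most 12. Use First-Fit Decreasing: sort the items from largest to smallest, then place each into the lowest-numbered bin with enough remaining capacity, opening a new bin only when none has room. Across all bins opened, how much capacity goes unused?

27

Sorted descending: 11, 11, 10, 10, 9, 9, 8, 8, 8, 7, 7, 7, 5, 4, 3.
bin 1: place 11, 1 left
bin 2: place 11, 1 left
bin 3: place 10, 2 left
bin 4: place 10, 2 left
bin 5: place 9, 3 left
bin 6: place 9, 3 left
bin 7: place 8, 4 left
bin 8: place 8, 4 left
bin 9: place 8, 4 left
bin 10: place 7, 5 left
bin 11: place 7, 5 left
bin 12: place 7, 5 left
bin 10: place 5, 0 left
bin 7: place 4, 0 left
bin 5: place 3, 0 left
12 bins × 12 = 144; used 117; unused 27.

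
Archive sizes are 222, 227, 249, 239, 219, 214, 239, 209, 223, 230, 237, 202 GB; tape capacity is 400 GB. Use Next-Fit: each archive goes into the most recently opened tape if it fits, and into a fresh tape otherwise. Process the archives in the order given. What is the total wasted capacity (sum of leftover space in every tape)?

Put 222 GB in tape 1; 178 GB remain.
Put 227 GB in tape 2; 173 GB remain.
Put 249 GB in tape 3; 151 GB remain.
Put 239 GB in tape 4; 161 GB remain.
Put 219 GB in tape 5; 181 GB remain.
Put 214 GB in tape 6; 186 GB remain.
Put 239 GB in tape 7; 161 GB remain.
Put 209 GB in tape 8; 191 GB remain.
Put 223 GB in tape 9; 177 GB remain.
Put 230 GB in tape 10; 170 GB remain.
Put 237 GB in tape 11; 163 GB remain.
Put 202 GB in tape 12; 198 GB remain.
12 tapes × 400 GB = 4800 GB; used 2710 GB; unused 2090 GB.

2090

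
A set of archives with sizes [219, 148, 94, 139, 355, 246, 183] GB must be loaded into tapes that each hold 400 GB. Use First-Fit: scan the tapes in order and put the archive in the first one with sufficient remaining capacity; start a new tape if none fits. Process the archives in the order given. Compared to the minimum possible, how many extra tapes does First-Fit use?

First-Fit: [219,148] [94,139] [355] [246] [183] → 5 tapes.
Total size 1384 GB; any packing needs at least ⌈1384/400⌉ = 4 tapes.
An optimal packing achieves that bound: [355] [246,148] [219,139] [183,94] → 4 tapes.
Excess: 5 − 4 = 1.

1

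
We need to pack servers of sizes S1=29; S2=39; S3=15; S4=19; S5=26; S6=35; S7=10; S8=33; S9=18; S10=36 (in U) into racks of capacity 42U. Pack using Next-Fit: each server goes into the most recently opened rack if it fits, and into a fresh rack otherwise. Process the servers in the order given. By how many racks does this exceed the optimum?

2

Next-Fit: [29] [39] [15,19] [26] [35] [10] [33] [18] [36] → 9 racks.
Total size 260U; any packing needs at least ⌈260/42⌉ = 7 racks.
An optimal packing achieves that bound: [39] [36] [35] [33] [29,10] [26,15] [19,18] → 7 racks.
Excess: 9 − 7 = 2.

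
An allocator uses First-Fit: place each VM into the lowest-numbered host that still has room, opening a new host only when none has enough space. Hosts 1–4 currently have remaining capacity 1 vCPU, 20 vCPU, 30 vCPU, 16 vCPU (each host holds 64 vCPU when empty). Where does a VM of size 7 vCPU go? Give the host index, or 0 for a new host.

2

Hosts with room: host 2 (20 vCPU), host 3 (30 vCPU), host 4 (16 vCPU).
The first with room is host 2.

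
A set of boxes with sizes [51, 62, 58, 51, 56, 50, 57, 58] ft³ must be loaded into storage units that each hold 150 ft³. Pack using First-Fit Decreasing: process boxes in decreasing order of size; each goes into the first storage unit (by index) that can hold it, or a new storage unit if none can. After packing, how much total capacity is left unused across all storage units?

Sorted descending: 62, 58, 58, 57, 56, 51, 51, 50.
62 ft³ → storage unit 1 (remaining 88 ft³)
58 ft³ → storage unit 1 (remaining 30 ft³)
58 ft³ → storage unit 2 (remaining 92 ft³)
57 ft³ → storage unit 2 (remaining 35 ft³)
56 ft³ → storage unit 3 (remaining 94 ft³)
51 ft³ → storage unit 3 (remaining 43 ft³)
51 ft³ → storage unit 4 (remaining 99 ft³)
50 ft³ → storage unit 4 (remaining 49 ft³)
4 storage units × 150 ft³ = 600 ft³; used 443 ft³; unused 157 ft³.

157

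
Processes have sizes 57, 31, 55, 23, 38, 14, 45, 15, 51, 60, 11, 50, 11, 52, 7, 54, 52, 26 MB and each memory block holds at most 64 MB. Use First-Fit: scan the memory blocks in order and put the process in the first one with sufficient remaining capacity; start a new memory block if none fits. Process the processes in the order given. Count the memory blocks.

memory block 1: place 57 MB, 7 MB left
memory block 2: place 31 MB, 33 MB left
memory block 3: place 55 MB, 9 MB left
memory block 2: place 23 MB, 10 MB left
memory block 4: place 38 MB, 26 MB left
memory block 4: place 14 MB, 12 MB left
memory block 5: place 45 MB, 19 MB left
memory block 5: place 15 MB, 4 MB left
memory block 6: place 51 MB, 13 MB left
memory block 7: place 60 MB, 4 MB left
memory block 4: place 11 MB, 1 MB left
memory block 8: place 50 MB, 14 MB left
memory block 6: place 11 MB, 2 MB left
memory block 9: place 52 MB, 12 MB left
memory block 1: place 7 MB, 0 MB left
memory block 10: place 54 MB, 10 MB left
memory block 11: place 52 MB, 12 MB left
memory block 12: place 26 MB, 38 MB left
Final memory blocks: [57,7] [31,23] [55] [38,14,11] [45,15] [51,11] [60] [50] [52] [54] [52] [26].

12 memory blocks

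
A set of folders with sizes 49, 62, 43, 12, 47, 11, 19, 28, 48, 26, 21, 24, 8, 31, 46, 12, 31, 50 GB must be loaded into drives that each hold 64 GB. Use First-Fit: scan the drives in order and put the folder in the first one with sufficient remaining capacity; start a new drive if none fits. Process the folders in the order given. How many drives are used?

drive 1: place 49 GB, 15 GB left
drive 2: place 62 GB, 2 GB left
drive 3: place 43 GB, 21 GB left
drive 1: place 12 GB, 3 GB left
drive 4: place 47 GB, 17 GB left
drive 3: place 11 GB, 10 GB left
drive 5: place 19 GB, 45 GB left
drive 5: place 28 GB, 17 GB left
drive 6: place 48 GB, 16 GB left
drive 7: place 26 GB, 38 GB left
drive 7: place 21 GB, 17 GB left
drive 8: place 24 GB, 40 GB left
drive 3: place 8 GB, 2 GB left
drive 8: place 31 GB, 9 GB left
drive 9: place 46 GB, 18 GB left
drive 4: place 12 GB, 5 GB left
drive 10: place 31 GB, 33 GB left
drive 11: place 50 GB, 14 GB left

11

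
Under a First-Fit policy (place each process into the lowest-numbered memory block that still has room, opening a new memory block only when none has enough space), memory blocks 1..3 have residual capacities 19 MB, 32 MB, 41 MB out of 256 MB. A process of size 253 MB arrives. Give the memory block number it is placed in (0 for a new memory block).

No memory block has ≥ 253 MB free, so a new memory block is opened.

0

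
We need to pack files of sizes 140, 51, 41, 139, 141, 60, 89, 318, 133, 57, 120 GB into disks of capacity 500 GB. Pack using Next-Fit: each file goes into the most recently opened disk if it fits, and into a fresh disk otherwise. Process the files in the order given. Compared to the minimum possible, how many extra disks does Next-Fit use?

Next-Fit: [140,51,41,139] [141,60,89] [318,133] [57,120] → 4 disks.
Total size 1289 GB; any packing needs at least ⌈1289/500⌉ = 3 disks.
An optimal packing achieves that bound: [318,141,41] [140,139,133,60] [120,89,57,51] → 3 disks.
Excess: 4 − 3 = 1.

1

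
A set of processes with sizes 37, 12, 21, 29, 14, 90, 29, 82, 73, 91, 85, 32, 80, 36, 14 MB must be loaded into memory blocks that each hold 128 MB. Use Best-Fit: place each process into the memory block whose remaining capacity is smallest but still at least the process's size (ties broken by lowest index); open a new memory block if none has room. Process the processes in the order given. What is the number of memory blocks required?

7

37 MB → memory block 1 (remaining 91 MB)
12 MB → memory block 1 (remaining 79 MB)
21 MB → memory block 1 (remaining 58 MB)
29 MB → memory block 1 (remaining 29 MB)
14 MB → memory block 1 (remaining 15 MB)
90 MB → memory block 2 (remaining 38 MB)
29 MB → memory block 2 (remaining 9 MB)
82 MB → memory block 3 (remaining 46 MB)
73 MB → memory block 4 (remaining 55 MB)
91 MB → memory block 5 (remaining 37 MB)
85 MB → memory block 6 (remaining 43 MB)
32 MB → memory block 5 (remaining 5 MB)
80 MB → memory block 7 (remaining 48 MB)
36 MB → memory block 6 (remaining 7 MB)
14 MB → memory block 1 (remaining 1 MB)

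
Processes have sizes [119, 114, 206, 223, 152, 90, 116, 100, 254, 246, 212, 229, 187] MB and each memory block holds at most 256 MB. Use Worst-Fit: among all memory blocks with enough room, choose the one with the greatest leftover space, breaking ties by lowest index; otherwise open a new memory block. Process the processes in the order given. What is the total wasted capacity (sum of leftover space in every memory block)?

312

memory block 1: place 119 MB, 137 MB left
memory block 1: place 114 MB, 23 MB left
memory block 2: place 206 MB, 50 MB left
memory block 3: place 223 MB, 33 MB left
memory block 4: place 152 MB, 104 MB left
memory block 4: place 90 MB, 14 MB left
memory block 5: place 116 MB, 140 MB left
memory block 5: place 100 MB, 40 MB left
memory block 6: place 254 MB, 2 MB left
memory block 7: place 246 MB, 10 MB left
memory block 8: place 212 MB, 44 MB left
memory block 9: place 229 MB, 27 MB left
memory block 10: place 187 MB, 69 MB left
10 memory blocks × 256 MB = 2560 MB; used 2248 MB; unused 312 MB.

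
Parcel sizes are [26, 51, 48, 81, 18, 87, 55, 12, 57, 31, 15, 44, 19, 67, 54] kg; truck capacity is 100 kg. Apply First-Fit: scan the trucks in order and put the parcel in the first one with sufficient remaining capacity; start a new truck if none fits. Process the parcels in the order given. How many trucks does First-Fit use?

26 kg → truck 1 (remaining 74 kg)
51 kg → truck 1 (remaining 23 kg)
48 kg → truck 2 (remaining 52 kg)
81 kg → truck 3 (remaining 19 kg)
18 kg → truck 1 (remaining 5 kg)
87 kg → truck 4 (remaining 13 kg)
55 kg → truck 5 (remaining 45 kg)
12 kg → truck 2 (remaining 40 kg)
57 kg → truck 6 (remaining 43 kg)
31 kg → truck 2 (remaining 9 kg)
15 kg → truck 3 (remaining 4 kg)
44 kg → truck 5 (remaining 1 kg)
19 kg → truck 6 (remaining 24 kg)
67 kg → truck 7 (remaining 33 kg)
54 kg → truck 8 (remaining 46 kg)

8 trucks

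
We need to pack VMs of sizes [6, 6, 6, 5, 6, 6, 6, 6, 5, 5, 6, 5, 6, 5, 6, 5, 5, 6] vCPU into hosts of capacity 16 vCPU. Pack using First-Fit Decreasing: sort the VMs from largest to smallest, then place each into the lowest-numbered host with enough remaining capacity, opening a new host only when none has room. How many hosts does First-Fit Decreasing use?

Sorted descending: 6, 6, 6, 6, 6, 6, 6, 6, 6, 6, 6, 5, 5, 5, 5, 5, 5, 5.
host 1: place 6 vCPU, 10 vCPU left
host 1: place 6 vCPU, 4 vCPU left
host 2: place 6 vCPU, 10 vCPU left
host 2: place 6 vCPU, 4 vCPU left
host 3: place 6 vCPU, 10 vCPU left
host 3: place 6 vCPU, 4 vCPU left
host 4: place 6 vCPU, 10 vCPU left
host 4: place 6 vCPU, 4 vCPU left
host 5: place 6 vCPU, 10 vCPU left
host 5: place 6 vCPU, 4 vCPU left
host 6: place 6 vCPU, 10 vCPU left
host 6: place 5 vCPU, 5 vCPU left
host 6: place 5 vCPU, 0 vCPU left
host 7: place 5 vCPU, 11 vCPU left
host 7: place 5 vCPU, 6 vCPU left
host 7: place 5 vCPU, 1 vCPU left
host 8: place 5 vCPU, 11 vCPU left
host 8: place 5 vCPU, 6 vCPU left
Final hosts: [6,6] [6,6] [6,6] [6,6] [6,6] [6,5,5] [5,5,5] [5,5].

8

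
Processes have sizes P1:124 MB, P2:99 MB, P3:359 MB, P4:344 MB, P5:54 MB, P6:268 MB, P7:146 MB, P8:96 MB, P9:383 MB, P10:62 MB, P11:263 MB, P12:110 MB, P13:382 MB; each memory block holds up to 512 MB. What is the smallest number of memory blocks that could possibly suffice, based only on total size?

6 memory blocks

Total size = 124 + 99 + 359 + 344 + 54 + 268 + 146 + 96 + 383 + 62 + 263 + 110 + 382 = 2690 MB.
⌈2690 / 512⌉ = 6.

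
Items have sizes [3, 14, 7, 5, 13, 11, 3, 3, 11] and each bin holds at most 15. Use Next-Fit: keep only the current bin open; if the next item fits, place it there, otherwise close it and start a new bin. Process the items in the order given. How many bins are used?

6 bins

bin 1: place 3, 12 left
bin 2: place 14, 1 left
bin 3: place 7, 8 left
bin 3: place 5, 3 left
bin 4: place 13, 2 left
bin 5: place 11, 4 left
bin 5: place 3, 1 left
bin 6: place 3, 12 left
bin 6: place 11, 1 left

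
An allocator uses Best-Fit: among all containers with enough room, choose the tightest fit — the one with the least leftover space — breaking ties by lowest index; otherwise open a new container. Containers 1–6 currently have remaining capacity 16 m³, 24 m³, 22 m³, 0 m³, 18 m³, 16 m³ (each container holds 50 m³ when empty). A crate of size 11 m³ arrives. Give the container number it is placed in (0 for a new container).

1

Containers with room: container 1 (16 m³), container 2 (24 m³), container 3 (22 m³), container 5 (18 m³), container 6 (16 m³).
Tightest fit is container 1 with 16 m³ free.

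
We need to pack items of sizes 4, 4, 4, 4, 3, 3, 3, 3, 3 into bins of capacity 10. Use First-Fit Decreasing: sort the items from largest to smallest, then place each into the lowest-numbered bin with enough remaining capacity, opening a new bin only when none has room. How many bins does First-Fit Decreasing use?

Sorted descending: 4, 4, 4, 4, 3, 3, 3, 3, 3.
bin 1: place 4, 6 left
bin 1: place 4, 2 left
bin 2: place 4, 6 left
bin 2: place 4, 2 left
bin 3: place 3, 7 left
bin 3: place 3, 4 left
bin 3: place 3, 1 left
bin 4: place 3, 7 left
bin 4: place 3, 4 left
Final bins: [4,4] [4,4] [3,3,3] [3,3].

4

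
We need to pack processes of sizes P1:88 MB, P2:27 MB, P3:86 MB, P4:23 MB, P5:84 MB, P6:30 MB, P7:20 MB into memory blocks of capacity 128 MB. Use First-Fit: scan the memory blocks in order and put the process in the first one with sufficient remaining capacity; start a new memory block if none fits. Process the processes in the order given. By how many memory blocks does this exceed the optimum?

1

First-Fit: [88,27] [86,23] [84,30] [20] → 4 memory blocks.
Total size 358 MB; any packing needs at least ⌈358/128⌉ = 3 memory blocks.
An optimal packing achieves that bound: [88,30] [86,27] [84,23,20] → 3 memory blocks.
Excess: 4 − 3 = 1.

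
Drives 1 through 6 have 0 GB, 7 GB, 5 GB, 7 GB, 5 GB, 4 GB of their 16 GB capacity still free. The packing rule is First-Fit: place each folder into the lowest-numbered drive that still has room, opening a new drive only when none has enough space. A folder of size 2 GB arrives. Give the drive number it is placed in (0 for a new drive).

2

Drives with room: drive 2 (7 GB), drive 3 (5 GB), drive 4 (7 GB), drive 5 (5 GB), drive 6 (4 GB).
The first with room is drive 2.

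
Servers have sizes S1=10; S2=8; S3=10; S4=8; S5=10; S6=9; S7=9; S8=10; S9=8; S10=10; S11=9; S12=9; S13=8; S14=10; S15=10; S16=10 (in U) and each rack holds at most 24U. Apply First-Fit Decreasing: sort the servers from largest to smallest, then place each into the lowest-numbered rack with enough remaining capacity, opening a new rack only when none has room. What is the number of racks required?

8 racks

Sorted descending: 10, 10, 10, 10, 10, 10, 10, 10, 9, 9, 9, 9, 8, 8, 8, 8.
10U → rack 1 (remaining 14U)
10U → rack 1 (remaining 4U)
10U → rack 2 (remaining 14U)
10U → rack 2 (remaining 4U)
10U → rack 3 (remaining 14U)
10U → rack 3 (remaining 4U)
10U → rack 4 (remaining 14U)
10U → rack 4 (remaining 4U)
9U → rack 5 (remaining 15U)
9U → rack 5 (remaining 6U)
9U → rack 6 (remaining 15U)
9U → rack 6 (remaining 6U)
8U → rack 7 (remaining 16U)
8U → rack 7 (remaining 8U)
8U → rack 7 (remaining 0U)
8U → rack 8 (remaining 16U)
Final racks: [10,10] [10,10] [10,10] [10,10] [9,9] [9,9] [8,8,8] [8].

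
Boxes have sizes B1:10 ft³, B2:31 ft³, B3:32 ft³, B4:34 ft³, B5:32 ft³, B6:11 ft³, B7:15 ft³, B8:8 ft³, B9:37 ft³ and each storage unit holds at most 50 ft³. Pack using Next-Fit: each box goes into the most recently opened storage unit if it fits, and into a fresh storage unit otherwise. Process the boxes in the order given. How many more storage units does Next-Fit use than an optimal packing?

1

Next-Fit: [10,31] [32] [34] [32,11] [15,8] [37] → 6 storage units.
Total size 210 ft³; any packing needs at least ⌈210/50⌉ = 5 storage units.
An optimal packing achieves that bound: [37,11] [34,15] [32,10,8] [32] [31] → 5 storage units.
Excess: 6 − 5 = 1.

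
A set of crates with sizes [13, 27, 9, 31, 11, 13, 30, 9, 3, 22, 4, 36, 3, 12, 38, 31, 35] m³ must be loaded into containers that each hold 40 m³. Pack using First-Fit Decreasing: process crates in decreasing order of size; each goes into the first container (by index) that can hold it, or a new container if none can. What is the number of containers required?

9

Sorted descending: 38, 36, 35, 31, 31, 30, 27, 22, 13, 13, 12, 11, 9, 9, 4, 3, 3.
38 m³ → container 1 (remaining 2 m³)
36 m³ → container 2 (remaining 4 m³)
35 m³ → container 3 (remaining 5 m³)
31 m³ → container 4 (remaining 9 m³)
31 m³ → container 5 (remaining 9 m³)
30 m³ → container 6 (remaining 10 m³)
27 m³ → container 7 (remaining 13 m³)
22 m³ → container 8 (remaining 18 m³)
13 m³ → container 7 (remaining 0 m³)
13 m³ → container 8 (remaining 5 m³)
12 m³ → container 9 (remaining 28 m³)
11 m³ → container 9 (remaining 17 m³)
9 m³ → container 4 (remaining 0 m³)
9 m³ → container 5 (remaining 0 m³)
4 m³ → container 2 (remaining 0 m³)
3 m³ → container 3 (remaining 2 m³)
3 m³ → container 6 (remaining 7 m³)
Final containers: [38] [36,4] [35,3] [31,9] [31,9] [30,3] [27,13] [22,13] [12,11].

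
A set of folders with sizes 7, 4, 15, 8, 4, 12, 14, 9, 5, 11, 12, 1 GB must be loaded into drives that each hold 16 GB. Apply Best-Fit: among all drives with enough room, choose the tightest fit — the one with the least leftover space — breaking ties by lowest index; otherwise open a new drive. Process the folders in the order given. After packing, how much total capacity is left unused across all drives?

7 GB → drive 1 (remaining 9 GB)
4 GB → drive 1 (remaining 5 GB)
15 GB → drive 2 (remaining 1 GB)
8 GB → drive 3 (remaining 8 GB)
4 GB → drive 1 (remaining 1 GB)
12 GB → drive 4 (remaining 4 GB)
14 GB → drive 5 (remaining 2 GB)
9 GB → drive 6 (remaining 7 GB)
5 GB → drive 6 (remaining 2 GB)
11 GB → drive 7 (remaining 5 GB)
12 GB → drive 8 (remaining 4 GB)
1 GB → drive 1 (remaining 0 GB)
8 drives × 16 GB = 128 GB; used 102 GB; unused 26 GB.

26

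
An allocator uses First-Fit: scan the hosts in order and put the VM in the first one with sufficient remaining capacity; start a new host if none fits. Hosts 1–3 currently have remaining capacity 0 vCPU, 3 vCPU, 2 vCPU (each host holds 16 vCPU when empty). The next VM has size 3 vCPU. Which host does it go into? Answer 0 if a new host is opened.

2

Hosts with room: host 2 (3 vCPU).
The first with room is host 2.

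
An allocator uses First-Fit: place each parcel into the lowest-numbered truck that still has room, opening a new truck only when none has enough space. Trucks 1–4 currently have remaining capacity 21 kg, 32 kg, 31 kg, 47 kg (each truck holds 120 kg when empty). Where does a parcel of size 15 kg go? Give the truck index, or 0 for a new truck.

Trucks with room: truck 1 (21 kg), truck 2 (32 kg), truck 3 (31 kg), truck 4 (47 kg).
The first with room is truck 1.

1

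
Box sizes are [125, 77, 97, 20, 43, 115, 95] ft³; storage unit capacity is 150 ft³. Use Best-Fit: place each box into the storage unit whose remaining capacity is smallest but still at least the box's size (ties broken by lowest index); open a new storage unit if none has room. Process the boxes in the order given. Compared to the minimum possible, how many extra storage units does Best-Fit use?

0

Best-Fit: [125,20] [77] [97,43] [115] [95] → 5 storage units.
5 boxes exceed 75 ft³ (half the capacity), and no two of those can share a storage unit, so at least 5 storage units are needed.
So 5 is already optimal.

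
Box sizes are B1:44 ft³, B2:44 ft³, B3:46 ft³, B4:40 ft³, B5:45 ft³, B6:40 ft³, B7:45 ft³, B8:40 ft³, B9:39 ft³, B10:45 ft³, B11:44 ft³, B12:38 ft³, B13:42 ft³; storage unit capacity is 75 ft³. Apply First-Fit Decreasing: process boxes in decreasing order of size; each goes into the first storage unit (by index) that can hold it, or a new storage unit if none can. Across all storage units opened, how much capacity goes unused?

Sorted descending: 46, 45, 45, 45, 44, 44, 44, 42, 40, 40, 40, 39, 38.
storage unit 1: place 46 ft³, 29 ft³ left
storage unit 2: place 45 ft³, 30 ft³ left
storage unit 3: place 45 ft³, 30 ft³ left
storage unit 4: place 45 ft³, 30 ft³ left
storage unit 5: place 44 ft³, 31 ft³ left
storage unit 6: place 44 ft³, 31 ft³ left
storage unit 7: place 44 ft³, 31 ft³ left
storage unit 8: place 42 ft³, 33 ft³ left
storage unit 9: place 40 ft³, 35 ft³ left
storage unit 10: place 40 ft³, 35 ft³ left
storage unit 11: place 40 ft³, 35 ft³ left
storage unit 12: place 39 ft³, 36 ft³ left
storage unit 13: place 38 ft³, 37 ft³ left
13 storage units × 75 ft³ = 975 ft³; used 552 ft³; unused 423 ft³.

423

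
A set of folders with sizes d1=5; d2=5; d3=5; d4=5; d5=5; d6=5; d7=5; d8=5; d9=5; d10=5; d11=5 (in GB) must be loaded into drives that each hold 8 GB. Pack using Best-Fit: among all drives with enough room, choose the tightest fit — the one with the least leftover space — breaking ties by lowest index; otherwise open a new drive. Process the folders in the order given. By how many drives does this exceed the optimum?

0

Best-Fit: [5] [5] [5] [5] [5] [5] [5] [5] [5] [5] [5] → 11 drives.
11 folders exceed 4 GB (half the capacity), and no two of those can share a drive, so at least 11 drives are needed.
So 11 is already optimal.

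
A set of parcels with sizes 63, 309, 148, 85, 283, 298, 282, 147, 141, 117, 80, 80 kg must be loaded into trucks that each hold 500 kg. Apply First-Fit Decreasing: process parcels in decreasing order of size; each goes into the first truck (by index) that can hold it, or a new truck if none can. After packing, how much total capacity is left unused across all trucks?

Sorted descending: 309, 298, 283, 282, 148, 147, 141, 117, 85, 80, 80, 63.
Put 309 kg in truck 1; 191 kg remain.
Put 298 kg in truck 2; 202 kg remain.
Put 283 kg in truck 3; 217 kg remain.
Put 282 kg in truck 4; 218 kg remain.
Put 148 kg in truck 1; 43 kg remain.
Put 147 kg in truck 2; 55 kg remain.
Put 141 kg in truck 3; 76 kg remain.
Put 117 kg in truck 4; 101 kg remain.
Put 85 kg in truck 4; 16 kg remain.
Put 80 kg in truck 5; 420 kg remain.
Put 80 kg in truck 5; 340 kg remain.
Put 63 kg in truck 3; 13 kg remain.
5 trucks × 500 kg = 2500 kg; used 2033 kg; unused 467 kg.

467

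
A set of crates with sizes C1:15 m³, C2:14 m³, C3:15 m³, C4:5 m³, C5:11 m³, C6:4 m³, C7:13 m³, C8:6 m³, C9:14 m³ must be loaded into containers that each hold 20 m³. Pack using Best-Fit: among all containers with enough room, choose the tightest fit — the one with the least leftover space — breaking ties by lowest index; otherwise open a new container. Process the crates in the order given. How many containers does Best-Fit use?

6

container 1: place C1 (15 m³), 5 m³ left
container 2: place C2 (14 m³), 6 m³ left
container 3: place C3 (15 m³), 5 m³ left
container 1: place C4 (5 m³), 0 m³ left
container 4: place C5 (11 m³), 9 m³ left
container 3: place C6 (4 m³), 1 m³ left
container 5: place C7 (13 m³), 7 m³ left
container 2: place C8 (6 m³), 0 m³ left
container 6: place C9 (14 m³), 6 m³ left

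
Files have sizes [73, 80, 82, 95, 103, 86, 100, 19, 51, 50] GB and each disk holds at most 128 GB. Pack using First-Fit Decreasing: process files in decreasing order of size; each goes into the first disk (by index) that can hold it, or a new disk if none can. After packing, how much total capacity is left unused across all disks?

285

Sorted descending: 103, 100, 95, 86, 82, 80, 73, 51, 50, 19.
103 GB → disk 1 (remaining 25 GB)
100 GB → disk 2 (remaining 28 GB)
95 GB → disk 3 (remaining 33 GB)
86 GB → disk 4 (remaining 42 GB)
82 GB → disk 5 (remaining 46 GB)
80 GB → disk 6 (remaining 48 GB)
73 GB → disk 7 (remaining 55 GB)
51 GB → disk 7 (remaining 4 GB)
50 GB → disk 8 (remaining 78 GB)
19 GB → disk 1 (remaining 6 GB)
8 disks × 128 GB = 1024 GB; used 739 GB; unused 285 GB.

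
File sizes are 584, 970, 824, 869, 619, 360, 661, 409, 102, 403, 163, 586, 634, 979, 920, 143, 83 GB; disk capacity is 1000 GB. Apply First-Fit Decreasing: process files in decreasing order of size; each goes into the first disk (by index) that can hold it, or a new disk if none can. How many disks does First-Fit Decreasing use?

Sorted descending: 979, 970, 920, 869, 824, 661, 634, 619, 586, 584, 409, 403, 360, 163, 143, 102, 83.
Put 979 GB in disk 1; 21 GB remain.
Put 970 GB in disk 2; 30 GB remain.
Put 920 GB in disk 3; 80 GB remain.
Put 869 GB in disk 4; 131 GB remain.
Put 824 GB in disk 5; 176 GB remain.
Put 661 GB in disk 6; 339 GB remain.
Put 634 GB in disk 7; 366 GB remain.
Put 619 GB in disk 8; 381 GB remain.
Put 586 GB in disk 9; 414 GB remain.
Put 584 GB in disk 10; 416 GB remain.
Put 409 GB in disk 9; 5 GB remain.
Put 403 GB in disk 10; 13 GB remain.
Put 360 GB in disk 7; 6 GB remain.
Put 163 GB in disk 5; 13 GB remain.
Put 143 GB in disk 6; 196 GB remain.
Put 102 GB in disk 4; 29 GB remain.
Put 83 GB in disk 6; 113 GB remain.
Final disks: [979] [970] [920] [869,102] [824,163] [661,143,83] [634,360] [619] [586,409] [584,403].

10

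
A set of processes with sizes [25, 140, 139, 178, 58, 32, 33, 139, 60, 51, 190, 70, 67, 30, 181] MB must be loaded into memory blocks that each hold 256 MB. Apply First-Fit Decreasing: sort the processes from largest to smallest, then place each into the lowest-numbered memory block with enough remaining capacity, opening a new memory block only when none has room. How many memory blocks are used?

6 memory blocks

Sorted descending: 190, 181, 178, 140, 139, 139, 70, 67, 60, 58, 51, 33, 32, 30, 25.
Put 190 MB in memory block 1; 66 MB remain.
Put 181 MB in memory block 2; 75 MB remain.
Put 178 MB in memory block 3; 78 MB remain.
Put 140 MB in memory block 4; 116 MB remain.
Put 139 MB in memory block 5; 117 MB remain.
Put 139 MB in memory block 6; 117 MB remain.
Put 70 MB in memory block 2; 5 MB remain.
Put 67 MB in memory block 3; 11 MB remain.
Put 60 MB in memory block 1; 6 MB remain.
Put 58 MB in memory block 4; 58 MB remain.
Put 51 MB in memory block 4; 7 MB remain.
Put 33 MB in memory block 5; 84 MB remain.
Put 32 MB in memory block 5; 52 MB remain.
Put 30 MB in memory block 5; 22 MB remain.
Put 25 MB in memory block 6; 92 MB remain.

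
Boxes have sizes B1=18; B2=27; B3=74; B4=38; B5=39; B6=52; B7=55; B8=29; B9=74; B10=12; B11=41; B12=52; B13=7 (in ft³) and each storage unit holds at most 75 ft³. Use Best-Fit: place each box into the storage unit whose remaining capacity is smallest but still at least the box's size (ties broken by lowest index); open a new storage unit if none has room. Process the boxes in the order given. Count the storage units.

B1 (18 ft³) → storage unit 1 (remaining 57 ft³)
B2 (27 ft³) → storage unit 1 (remaining 30 ft³)
B3 (74 ft³) → storage unit 2 (remaining 1 ft³)
B4 (38 ft³) → storage unit 3 (remaining 37 ft³)
B5 (39 ft³) → storage unit 4 (remaining 36 ft³)
B6 (52 ft³) → storage unit 5 (remaining 23 ft³)
B7 (55 ft³) → storage unit 6 (remaining 20 ft³)
B8 (29 ft³) → storage unit 1 (remaining 1 ft³)
B9 (74 ft³) → storage unit 7 (remaining 1 ft³)
B10 (12 ft³) → storage unit 6 (remaining 8 ft³)
B11 (41 ft³) → storage unit 8 (remaining 34 ft³)
B12 (52 ft³) → storage unit 9 (remaining 23 ft³)
B13 (7 ft³) → storage unit 6 (remaining 1 ft³)
Final storage units: [18,27,29] [74] [38] [39] [52] [55,12,7] [74] [41] [52].

9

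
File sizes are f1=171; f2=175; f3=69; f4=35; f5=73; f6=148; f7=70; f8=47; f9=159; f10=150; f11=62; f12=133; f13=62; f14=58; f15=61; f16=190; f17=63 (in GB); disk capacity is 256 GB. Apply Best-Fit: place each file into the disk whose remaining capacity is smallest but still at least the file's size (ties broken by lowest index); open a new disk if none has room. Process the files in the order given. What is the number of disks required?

f1 (171 GB) → disk 1 (remaining 85 GB)
f2 (175 GB) → disk 2 (remaining 81 GB)
f3 (69 GB) → disk 2 (remaining 12 GB)
f4 (35 GB) → disk 1 (remaining 50 GB)
f5 (73 GB) → disk 3 (remaining 183 GB)
f6 (148 GB) → disk 3 (remaining 35 GB)
f7 (70 GB) → disk 4 (remaining 186 GB)
f8 (47 GB) → disk 1 (remaining 3 GB)
f9 (159 GB) → disk 4 (remaining 27 GB)
f10 (150 GB) → disk 5 (remaining 106 GB)
f11 (62 GB) → disk 5 (remaining 44 GB)
f12 (133 GB) → disk 6 (remaining 123 GB)
f13 (62 GB) → disk 6 (remaining 61 GB)
f14 (58 GB) → disk 6 (remaining 3 GB)
f15 (61 GB) → disk 7 (remaining 195 GB)
f16 (190 GB) → disk 7 (remaining 5 GB)
f17 (63 GB) → disk 8 (remaining 193 GB)
Final disks: [171,35,47] [175,69] [73,148] [70,159] [150,62] [133,62,58] [61,190] [63].

8 disks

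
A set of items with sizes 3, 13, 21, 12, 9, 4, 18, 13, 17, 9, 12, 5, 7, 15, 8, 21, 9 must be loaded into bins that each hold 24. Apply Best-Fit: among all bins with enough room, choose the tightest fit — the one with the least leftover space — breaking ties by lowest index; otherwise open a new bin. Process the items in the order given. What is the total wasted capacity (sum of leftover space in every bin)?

bin 1: place 3, 21 left
bin 1: place 13, 8 left
bin 2: place 21, 3 left
bin 3: place 12, 12 left
bin 3: place 9, 3 left
bin 1: place 4, 4 left
bin 4: place 18, 6 left
bin 5: place 13, 11 left
bin 6: place 17, 7 left
bin 5: place 9, 2 left
bin 7: place 12, 12 left
bin 4: place 5, 1 left
bin 6: place 7, 0 left
bin 8: place 15, 9 left
bin 8: place 8, 1 left
bin 9: place 21, 3 left
bin 7: place 9, 3 left
9 bins × 24 = 216; used 196; unused 20.

20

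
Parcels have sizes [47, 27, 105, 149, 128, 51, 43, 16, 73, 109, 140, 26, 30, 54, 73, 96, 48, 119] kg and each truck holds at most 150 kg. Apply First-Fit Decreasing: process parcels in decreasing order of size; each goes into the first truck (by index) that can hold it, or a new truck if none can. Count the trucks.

Sorted descending: 149, 140, 128, 119, 109, 105, 96, 73, 73, 54, 51, 48, 47, 43, 30, 27, 26, 16.
Put 149 kg in truck 1; 1 kg remain.
Put 140 kg in truck 2; 10 kg remain.
Put 128 kg in truck 3; 22 kg remain.
Put 119 kg in truck 4; 31 kg remain.
Put 109 kg in truck 5; 41 kg remain.
Put 105 kg in truck 6; 45 kg remain.
Put 96 kg in truck 7; 54 kg remain.
Put 73 kg in truck 8; 77 kg remain.
Put 73 kg in truck 8; 4 kg remain.
Put 54 kg in truck 7; 0 kg remain.
Put 51 kg in truck 9; 99 kg remain.
Put 48 kg in truck 9; 51 kg remain.
Put 47 kg in truck 9; 4 kg remain.
Put 43 kg in truck 6; 2 kg remain.
Put 30 kg in truck 4; 1 kg remain.
Put 27 kg in truck 5; 14 kg remain.
Put 26 kg in truck 10; 124 kg remain.
Put 16 kg in truck 3; 6 kg remain.

10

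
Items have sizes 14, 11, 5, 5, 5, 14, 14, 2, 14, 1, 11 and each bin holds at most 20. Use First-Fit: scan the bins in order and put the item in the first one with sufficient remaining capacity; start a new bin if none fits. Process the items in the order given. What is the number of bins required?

6

14 → bin 1 (remaining 6)
11 → bin 2 (remaining 9)
5 → bin 1 (remaining 1)
5 → bin 2 (remaining 4)
5 → bin 3 (remaining 15)
14 → bin 3 (remaining 1)
14 → bin 4 (remaining 6)
2 → bin 2 (remaining 2)
14 → bin 5 (remaining 6)
1 → bin 1 (remaining 0)
11 → bin 6 (remaining 9)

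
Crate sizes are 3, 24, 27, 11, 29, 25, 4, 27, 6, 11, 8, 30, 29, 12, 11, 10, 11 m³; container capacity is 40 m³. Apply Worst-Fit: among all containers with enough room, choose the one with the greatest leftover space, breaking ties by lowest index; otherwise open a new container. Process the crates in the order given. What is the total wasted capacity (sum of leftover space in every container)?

3 m³ → container 1 (remaining 37 m³)
24 m³ → container 1 (remaining 13 m³)
27 m³ → container 2 (remaining 13 m³)
11 m³ → container 1 (remaining 2 m³)
29 m³ → container 3 (remaining 11 m³)
25 m³ → container 4 (remaining 15 m³)
4 m³ → container 4 (remaining 11 m³)
27 m³ → container 5 (remaining 13 m³)
6 m³ → container 2 (remaining 7 m³)
11 m³ → container 5 (remaining 2 m³)
8 m³ → container 3 (remaining 3 m³)
30 m³ → container 6 (remaining 10 m³)
29 m³ → container 7 (remaining 11 m³)
12 m³ → container 8 (remaining 28 m³)
11 m³ → container 8 (remaining 17 m³)
10 m³ → container 8 (remaining 7 m³)
11 m³ → container 4 (remaining 0 m³)
8 containers × 40 m³ = 320 m³; used 278 m³; unused 42 m³.

42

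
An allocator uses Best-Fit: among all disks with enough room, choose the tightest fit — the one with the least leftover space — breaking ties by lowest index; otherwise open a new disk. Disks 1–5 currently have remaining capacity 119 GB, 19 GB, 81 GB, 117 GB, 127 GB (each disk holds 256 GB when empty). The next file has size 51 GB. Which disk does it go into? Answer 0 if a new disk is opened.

3

Disks with room: disk 1 (119 GB), disk 3 (81 GB), disk 4 (117 GB), disk 5 (127 GB).
Tightest fit is disk 3 with 81 GB free.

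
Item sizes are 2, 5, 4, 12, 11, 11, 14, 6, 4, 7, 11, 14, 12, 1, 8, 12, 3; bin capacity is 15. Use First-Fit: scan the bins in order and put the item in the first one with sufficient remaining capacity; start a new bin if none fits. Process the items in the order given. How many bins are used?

11

bin 1: place 2, 13 left
bin 1: place 5, 8 left
bin 1: place 4, 4 left
bin 2: place 12, 3 left
bin 3: place 11, 4 left
bin 4: place 11, 4 left
bin 5: place 14, 1 left
bin 6: place 6, 9 left
bin 1: place 4, 0 left
bin 6: place 7, 2 left
bin 7: place 11, 4 left
bin 8: place 14, 1 left
bin 9: place 12, 3 left
bin 2: place 1, 2 left
bin 10: place 8, 7 left
bin 11: place 12, 3 left
bin 3: place 3, 1 left
Final bins: [2,5,4,4] [12,1] [11,3] [11] [14] [6,7] [11] [14] [12] [8] [12].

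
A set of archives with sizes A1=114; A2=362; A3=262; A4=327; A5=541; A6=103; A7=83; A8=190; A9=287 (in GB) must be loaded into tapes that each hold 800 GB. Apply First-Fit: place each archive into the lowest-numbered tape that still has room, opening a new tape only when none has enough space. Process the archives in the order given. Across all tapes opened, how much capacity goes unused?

931

A1 (114 GB) → tape 1 (remaining 686 GB)
A2 (362 GB) → tape 1 (remaining 324 GB)
A3 (262 GB) → tape 1 (remaining 62 GB)
A4 (327 GB) → tape 2 (remaining 473 GB)
A5 (541 GB) → tape 3 (remaining 259 GB)
A6 (103 GB) → tape 2 (remaining 370 GB)
A7 (83 GB) → tape 2 (remaining 287 GB)
A8 (190 GB) → tape 2 (remaining 97 GB)
A9 (287 GB) → tape 4 (remaining 513 GB)
4 tapes × 800 GB = 3200 GB; used 2269 GB; unused 931 GB.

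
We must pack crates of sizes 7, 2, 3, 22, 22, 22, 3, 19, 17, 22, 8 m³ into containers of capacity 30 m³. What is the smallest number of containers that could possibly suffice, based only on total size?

Total size = 7 + 2 + 3 + 22 + 22 + 22 + 3 + 19 + 17 + 22 + 8 = 147 m³.
⌈147 / 30⌉ = 5.

5 containers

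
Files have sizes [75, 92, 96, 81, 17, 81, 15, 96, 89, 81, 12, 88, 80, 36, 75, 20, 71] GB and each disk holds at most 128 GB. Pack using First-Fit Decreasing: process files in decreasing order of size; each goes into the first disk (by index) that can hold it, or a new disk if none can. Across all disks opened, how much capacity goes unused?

431

Sorted descending: 96, 96, 92, 89, 88, 81, 81, 81, 80, 75, 75, 71, 36, 20, 17, 15, 12.
96 GB → disk 1 (remaining 32 GB)
96 GB → disk 2 (remaining 32 GB)
92 GB → disk 3 (remaining 36 GB)
89 GB → disk 4 (remaining 39 GB)
88 GB → disk 5 (remaining 40 GB)
81 GB → disk 6 (remaining 47 GB)
81 GB → disk 7 (remaining 47 GB)
81 GB → disk 8 (remaining 47 GB)
80 GB → disk 9 (remaining 48 GB)
75 GB → disk 10 (remaining 53 GB)
75 GB → disk 11 (remaining 53 GB)
71 GB → disk 12 (remaining 57 GB)
36 GB → disk 3 (remaining 0 GB)
20 GB → disk 1 (remaining 12 GB)
17 GB → disk 2 (remaining 15 GB)
15 GB → disk 2 (remaining 0 GB)
12 GB → disk 1 (remaining 0 GB)
12 disks × 128 GB = 1536 GB; used 1105 GB; unused 431 GB.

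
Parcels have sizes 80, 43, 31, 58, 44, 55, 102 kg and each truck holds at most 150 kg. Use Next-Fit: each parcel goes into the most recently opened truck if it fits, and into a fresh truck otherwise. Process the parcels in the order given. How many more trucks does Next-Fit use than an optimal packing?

1

Next-Fit: [80,43] [31,58,44] [55] [102] → 4 trucks.
Total size 413 kg; any packing needs at least ⌈413/150⌉ = 3 trucks.
An optimal packing achieves that bound: [102,44] [80,58] [55,43,31] → 3 trucks.
Excess: 4 − 3 = 1.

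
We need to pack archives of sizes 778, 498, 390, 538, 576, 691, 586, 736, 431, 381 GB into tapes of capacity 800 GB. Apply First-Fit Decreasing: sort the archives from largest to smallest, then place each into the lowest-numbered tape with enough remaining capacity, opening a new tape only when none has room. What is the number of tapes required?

Sorted descending: 778, 736, 691, 586, 576, 538, 498, 431, 390, 381.
778 GB → tape 1 (remaining 22 GB)
736 GB → tape 2 (remaining 64 GB)
691 GB → tape 3 (remaining 109 GB)
586 GB → tape 4 (remaining 214 GB)
576 GB → tape 5 (remaining 224 GB)
538 GB → tape 6 (remaining 262 GB)
498 GB → tape 7 (remaining 302 GB)
431 GB → tape 8 (remaining 369 GB)
390 GB → tape 9 (remaining 410 GB)
381 GB → tape 9 (remaining 29 GB)
Final tapes: [778] [736] [691] [586] [576] [538] [498] [431] [390,381].

9 tapes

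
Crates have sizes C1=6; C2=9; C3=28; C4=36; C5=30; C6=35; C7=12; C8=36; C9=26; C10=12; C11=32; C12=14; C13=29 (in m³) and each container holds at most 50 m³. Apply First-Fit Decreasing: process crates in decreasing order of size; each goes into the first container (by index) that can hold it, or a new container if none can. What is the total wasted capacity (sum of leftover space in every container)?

Sorted descending: 36, 36, 35, 32, 30, 29, 28, 26, 14, 12, 12, 9, 6.
36 m³ → container 1 (remaining 14 m³)
36 m³ → container 2 (remaining 14 m³)
35 m³ → container 3 (remaining 15 m³)
32 m³ → container 4 (remaining 18 m³)
30 m³ → container 5 (remaining 20 m³)
29 m³ → container 6 (remaining 21 m³)
28 m³ → container 7 (remaining 22 m³)
26 m³ → container 8 (remaining 24 m³)
14 m³ → container 1 (remaining 0 m³)
12 m³ → container 2 (remaining 2 m³)
12 m³ → container 3 (remaining 3 m³)
9 m³ → container 4 (remaining 9 m³)
6 m³ → container 4 (remaining 3 m³)
8 containers × 50 m³ = 400 m³; used 305 m³; unused 95 m³.

95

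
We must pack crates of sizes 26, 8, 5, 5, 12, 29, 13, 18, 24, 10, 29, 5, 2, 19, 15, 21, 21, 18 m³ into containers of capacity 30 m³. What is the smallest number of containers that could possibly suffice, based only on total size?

10

Total size = 26 + 8 + 5 + 5 + 12 + 29 + 13 + 18 + 24 + 10 + 29 + 5 + 2 + 19 + 15 + 21 + 21 + 18 = 280 m³.
⌈280 / 30⌉ = 10.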